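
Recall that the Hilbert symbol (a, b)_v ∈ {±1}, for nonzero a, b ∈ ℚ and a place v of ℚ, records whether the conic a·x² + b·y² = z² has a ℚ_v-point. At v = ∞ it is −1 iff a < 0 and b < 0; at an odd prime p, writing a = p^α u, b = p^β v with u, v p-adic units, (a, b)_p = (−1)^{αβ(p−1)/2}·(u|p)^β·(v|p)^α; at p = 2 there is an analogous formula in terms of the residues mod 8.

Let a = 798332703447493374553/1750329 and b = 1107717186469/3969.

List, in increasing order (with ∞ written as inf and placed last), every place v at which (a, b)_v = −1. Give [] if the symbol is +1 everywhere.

[23, 37]

(a, b) ≡ (1537, 468901) mod (ℚ^×)²; places V = {2, 3, 7, 19, 23, 29, 37, 53, ∞}.
(a,b)_53: α=3, u≡13; β=2, v≡47 (mod 53); (13|53)=+1, (47|53)=+1; sign (−1)^0·+1^2·+1^3 = +1.
(a,b)_37: α=2, u≡32; β=1, v≡20 (mod 37); (32|37)=-1, (20|37)=-1; sign (−1)^0·-1^1·-1^2 = -1.
(a,b)_19: α=2, u≡4; β=1, v≡4 (mod 19); (4|19)=+1, (4|19)=+1; sign (−1)^0·+1^1·+1^2 = +1.
(a,b)_3: α=-6, u≡1; β=-4, v≡1 (mod 3); (1|3)=+1, (1|3)=+1; sign (−1)^0·+1^-4·+1^-6 = +1.
(a,b)_∞: sgn(1537)=+, sgn(468901)=+, so +1.
(a,b)_7: α=-4, u≡1; β=-2, v≡3 (mod 7); (1|7)=+1, (3|7)=-1; sign (−1)^0·+1^-2·-1^-4 = +1.
(a,b)_29: α=5, u≡9; β=3, v≡16 (mod 29); (9|29)=+1, (16|29)=+1; sign (−1)^0·+1^3·+1^5 = +1.
(a,b)_23: α=2, u≡10; β=1, v≡4 (mod 23); (10|23)=-1, (4|23)=+1; sign (−1)^0·-1^1·+1^2 = -1.
(a,b)_2: α=0, β=0; u≡1, v≡5 (mod 8); ε(u)ε(v)=0·0, αω(v)=0·1, βω(u)=0·0; sum ≡ 0  ⇒  +1.
(1537, 468901 / ℚ) ramifies at {23, 37}: a division algebra.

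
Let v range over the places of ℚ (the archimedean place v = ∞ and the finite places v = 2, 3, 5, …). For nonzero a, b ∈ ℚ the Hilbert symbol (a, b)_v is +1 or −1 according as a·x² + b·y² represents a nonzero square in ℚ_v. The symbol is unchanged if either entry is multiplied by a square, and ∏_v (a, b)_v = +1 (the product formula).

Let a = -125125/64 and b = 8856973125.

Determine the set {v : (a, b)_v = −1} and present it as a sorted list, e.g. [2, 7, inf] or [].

[5, 11]

(a, b) ≡ (-5005, 77) mod (ℚ^×)²; places V = {2, 3, 5, 7, 11, 13, ∞}.
(a,b)_5: α=3, u≡1; β=4, v≡2 (mod 5); (1|5)=+1, (2|5)=-1; sign (−1)^0·+1^4·-1^3 = -1.
(a,b)_∞: sgn(-5005)=−, sgn(77)=+, so +1.
(a,b)_13: α=1, u≡5; β=2, v≡3 (mod 13); (5|13)=-1, (3|13)=+1; sign (−1)^0·-1^2·+1^1 = +1.
(a,b)_11: α=1, u≡6; β=3, v≡2 (mod 11); (6|11)=-1, (2|11)=-1; sign (−1)^1·-1^3·-1^1 = -1.
(a,b)_3: α=0, u≡2; β=2, v≡2 (mod 3); (2|3)=-1, (2|3)=-1; sign (−1)^0·-1^2·-1^0 = +1.
(a,b)_2: α=-6, β=0; u≡3, v≡5 (mod 8); ε(u)ε(v)=1·0, αω(v)=-6·1, βω(u)=0·1; sum ≡ 0  ⇒  +1.
(a,b)_7: α=1, u≡3; β=1, v≡4 (mod 7); (3|7)=-1, (4|7)=+1; sign (−1)^1·-1^1·+1^1 = +1.
Ram(-5005, 77) = {5, 11}; no ℚ_5-point on the conic.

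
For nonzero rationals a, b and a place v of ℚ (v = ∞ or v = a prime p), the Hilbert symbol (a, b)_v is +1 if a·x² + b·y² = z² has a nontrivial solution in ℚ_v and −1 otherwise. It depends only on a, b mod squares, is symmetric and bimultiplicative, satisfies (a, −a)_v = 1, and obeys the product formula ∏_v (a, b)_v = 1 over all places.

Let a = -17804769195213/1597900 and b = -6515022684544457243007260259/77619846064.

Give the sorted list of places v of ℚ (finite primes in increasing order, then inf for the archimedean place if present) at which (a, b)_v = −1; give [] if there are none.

[37, inf]

(a, b) ≡ (-703, -209) mod (ℚ^×)²; places V = {2, 3, 5, 7, 11, 13, 19, 29, 37, ∞}.
(a,b)_2: α=-2, β=-4; u≡1, v≡7 (mod 8); ε(u)ε(v)=0·1, αω(v)=-2·0, βω(u)=-4·0; sum ≡ 0  ⇒  +1.
(a,b)_13: α=2, u≡9; β=0, v≡9 (mod 13); (9|13)=+1, (9|13)=+1; sign (−1)^0·+1^0·+1^2 = +1.
(a,b)_29: α=-2, u≡22; β=-4, v≡28 (mod 29); (22|29)=+1, (28|29)=+1; sign (−1)^0·+1^-4·+1^-2 = +1.
(a,b)_3: α=4, u≡2; β=10, v≡1 (mod 3); (2|3)=-1, (1|3)=+1; sign (−1)^0·-1^10·+1^4 = +1.
(a,b)_5: α=-2, u≡2; β=0, v≡4 (mod 5); (2|5)=-1, (4|5)=+1; sign (−1)^0·-1^0·+1^-2 = +1.
(a,b)_19: α=-1, u≡11; β=-3, v≡14 (mod 19); (11|19)=+1, (14|19)=-1; sign (−1)^1·+1^-3·-1^-1 = +1.
(a,b)_∞: sgn(-703)=−, sgn(-209)=−, so -1.
(a,b)_37: α=1, u≡23; β=2, v≡23 (mod 37); (23|37)=-1, (23|37)=-1; sign (−1)^0·-1^2·-1^1 = -1.
(a,b)_7: α=4, u≡1; β=10, v≡2 (mod 7); (1|7)=+1, (2|7)=+1; sign (−1)^0·+1^10·+1^4 = +1.
(a,b)_11: α=4, u≡4; β=11, v≡3 (mod 11); (4|11)=+1, (3|11)=+1; sign (−1)^0·+1^11·+1^4 = +1.
Ram(-703, -209) = {37, ∞}; no ℚ_37-point on the conic.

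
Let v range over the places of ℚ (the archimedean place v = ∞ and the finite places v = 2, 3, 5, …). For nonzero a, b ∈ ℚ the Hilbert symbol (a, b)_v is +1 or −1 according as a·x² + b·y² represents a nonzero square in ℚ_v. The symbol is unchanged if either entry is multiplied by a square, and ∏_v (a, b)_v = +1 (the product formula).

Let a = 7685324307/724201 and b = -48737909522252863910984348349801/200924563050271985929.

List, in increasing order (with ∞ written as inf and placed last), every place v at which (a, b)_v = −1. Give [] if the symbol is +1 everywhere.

[2, 19, 29, 53]

Mod squares: a ≡ 29203, b ≡ -87609. Check v ∈ {∞, 2, 3, 11, 19, 23, 29, 31, 37, 53}.
v=29: a=29^1·(≡26), b=29^3·(≡16) mod 29; (26|29)=-1, (16|29)=+1; (−1)^{1·3·14}·(-1)^3·(+1)^1 = -1.
v=3: a=3^6·(≡1), b=3^17·(≡2) mod 3; (1|3)=+1, (2|3)=-1; (−1)^{6·17·1}·(+1)^17·(-1)^6 = +1.
v=31: a=31^0·(≡1), b=31^2·(≡7) mod 31; (1|31)=+1, (7|31)=+1; (−1)^{0·2·15}·(+1)^2·(+1)^0 = +1.
v=11: a=11^0·(≡9), b=11^2·(≡2) mod 11; (9|11)=+1, (2|11)=-1; (−1)^{0·2·5}·(+1)^2·(-1)^0 = +1.
v=37: a=37^-2·(≡16), b=37^-6·(≡36) mod 37; (16|37)=+1, (36|37)=+1; (−1)^{-2·-6·18}·(+1)^-6·(+1)^-2 = +1.
v=2: v_2(a)=0, v_2(b)=0; units ≡ 3, 7 (mod 8); ε·ε+αω+βω = 1·1+0·0+0·1 ≡ 1  ⇒  (a,b)_2 = -1.
v=∞: 29203 > 0 and -87609 < 0  ⇒  (a,b)_∞ = +1.
v=53: a=53^1·(≡3), b=53^3·(≡38) mod 53; (3|53)=-1, (38|53)=+1; (−1)^{1·3·26}·(-1)^3·(+1)^1 = -1.
v=23: a=23^-2·(≡4), b=23^-8·(≡17) mod 23; (4|23)=+1, (17|23)=-1; (−1)^{-2·-8·11}·(+1)^-8·(-1)^-2 = +1.
v=19: a=19^3·(≡11), b=19^7·(≡17) mod 19; (11|19)=+1, (17|19)=+1; (−1)^{3·7·9}·(+1)^7·(+1)^3 = -1.
(29203, -87609 / ℚ) ramifies at {2, 19, 29, 53}: a division algebra.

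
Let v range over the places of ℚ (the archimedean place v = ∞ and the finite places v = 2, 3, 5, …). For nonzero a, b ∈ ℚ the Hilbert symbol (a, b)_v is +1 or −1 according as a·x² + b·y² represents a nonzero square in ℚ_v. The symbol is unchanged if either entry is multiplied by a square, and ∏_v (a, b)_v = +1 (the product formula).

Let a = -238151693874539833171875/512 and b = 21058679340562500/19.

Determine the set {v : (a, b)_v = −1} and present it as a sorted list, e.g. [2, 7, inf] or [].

[2, 7, 19, 23]

(a, b) ≡ (-10166, 3059) mod (ℚ^×)²; places V = {2, 3, 5, 7, 13, 17, 19, 23, ∞}.
(a,b)_17: α=3, u≡7; β=2, v≡1 (mod 17); (7|17)=-1, (1|17)=+1; sign (−1)^0·-1^2·+1^3 = +1.
(a,b)_∞: sgn(-10166)=−, sgn(3059)=+, so +1.
(a,b)_23: α=3, u≡3; β=3, v≡9 (mod 23); (3|23)=+1, (9|23)=+1; sign (−1)^1·+1^3·+1^3 = -1.
(a,b)_7: α=2, u≡6; β=1, v≡5 (mod 7); (6|7)=-1, (5|7)=-1; sign (−1)^0·-1^1·-1^2 = -1.
(a,b)_5: α=6, u≡1; β=6, v≡4 (mod 5); (1|5)=+1, (4|5)=+1; sign (−1)^0·+1^6·+1^6 = +1.
(a,b)_2: α=-9, β=2; u≡5, v≡3 (mod 8); ε(u)ε(v)=0·1, αω(v)=-9·1, βω(u)=2·1; sum ≡ 1  ⇒  -1.
(a,b)_13: α=3, u≡11; β=2, v≡3 (mod 13); (11|13)=-1, (3|13)=+1; sign (−1)^0·-1^2·+1^3 = +1.
(a,b)_3: α=8, u≡1; β=4, v≡2 (mod 3); (1|3)=+1, (2|3)=-1; sign (−1)^0·+1^4·-1^8 = +1.
(a,b)_19: α=2, u≡15; β=-1, v≡11 (mod 19); (15|19)=-1, (11|19)=+1; sign (−1)^0·-1^-1·+1^2 = -1.
|Ram(-10166, 3059)| = 4, even; anisotropic at {2, 7, 19, 23}.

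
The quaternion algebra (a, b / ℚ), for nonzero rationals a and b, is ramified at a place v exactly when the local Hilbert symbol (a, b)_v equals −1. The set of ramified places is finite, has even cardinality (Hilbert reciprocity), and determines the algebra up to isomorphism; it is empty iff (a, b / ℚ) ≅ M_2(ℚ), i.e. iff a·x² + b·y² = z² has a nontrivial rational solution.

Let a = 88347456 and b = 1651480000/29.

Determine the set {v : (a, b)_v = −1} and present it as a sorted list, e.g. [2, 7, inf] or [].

[3, 19, 29, 41]

(a, b) ≡ (153381, 1197323) mod (ℚ^×)²; places V = {2, 3, 5, 19, 29, 41, 43, 53, ∞}.
(a,b)_2: α=6, β=6; u≡5, v≡3 (mod 8); ε(u)ε(v)=0·1, αω(v)=6·1, βω(u)=6·1; sum ≡ 0  ⇒  +1.
(a,b)_19: α=0, u≡2; β=1, v≡13 (mod 19); (2|19)=-1, (13|19)=-1; sign (−1)^0·-1^1·-1^0 = -1.
(a,b)_3: α=3, u≡1; β=0, v≡2 (mod 3); (1|3)=+1, (2|3)=-1; sign (−1)^0·+1^0·-1^3 = -1.
(a,b)_53: α=0, u≡7; β=1, v≡43 (mod 53); (7|53)=+1, (43|53)=+1; sign (−1)^0·+1^1·+1^0 = +1.
(a,b)_29: α=1, u≡14; β=-1, v≡6 (mod 29); (14|29)=-1, (6|29)=+1; sign (−1)^0·-1^-1·+1^1 = -1.
(a,b)_41: α=1, u≡20; β=1, v≡17 (mod 41); (20|41)=+1, (17|41)=-1; sign (−1)^0·+1^1·-1^1 = -1.
(a,b)_∞: sgn(153381)=+, sgn(1197323)=+, so +1.
(a,b)_43: α=1, u≡9; β=0, v≡38 (mod 43); (9|43)=+1, (38|43)=+1; sign (−1)^0·+1^0·+1^1 = +1.
(a,b)_5: α=0, u≡1; β=4, v≡2 (mod 5); (1|5)=+1, (2|5)=-1; sign (−1)^0·+1^4·-1^0 = +1.
|Ram(153381, 1197323)| = 4, even; anisotropic at {3, 19, 29, 41}.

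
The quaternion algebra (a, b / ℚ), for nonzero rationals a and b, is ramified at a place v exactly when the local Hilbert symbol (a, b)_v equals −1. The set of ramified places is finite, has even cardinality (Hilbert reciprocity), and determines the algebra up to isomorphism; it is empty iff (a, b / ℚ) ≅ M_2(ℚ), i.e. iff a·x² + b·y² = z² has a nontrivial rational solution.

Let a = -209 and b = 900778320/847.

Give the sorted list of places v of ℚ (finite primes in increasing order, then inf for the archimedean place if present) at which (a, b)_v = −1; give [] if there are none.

[2, 37]

(a, b) ≡ (-209, 16835) mod (ℚ^×)²; places V = {2, 3, 5, 7, 11, 13, 17, 19, 37, ∞}.
(a,b)_5: α=0, u≡1; β=1, v≡2 (mod 5); (1|5)=+1, (2|5)=-1; sign (−1)^0·+1^1·-1^0 = +1.
(a,b)_∞: sgn(-209)=−, sgn(16835)=+, so +1.
(a,b)_37: α=0, u≡13; β=1, v≡12 (mod 37); (13|37)=-1, (12|37)=+1; sign (−1)^0·-1^1·+1^0 = -1.
(a,b)_11: α=1, u≡3; β=-2, v≡5 (mod 11); (3|11)=+1, (5|11)=+1; sign (−1)^0·+1^-2·+1^1 = +1.
(a,b)_19: α=1, u≡8; β=0, v≡16 (mod 19); (8|19)=-1, (16|19)=+1; sign (−1)^0·-1^0·+1^1 = +1.
(a,b)_2: α=0, β=4; u≡7, v≡3 (mod 8); ε(u)ε(v)=1·1, αω(v)=0·1, βω(u)=4·0; sum ≡ 1  ⇒  -1.
(a,b)_7: α=0, u≡1; β=-1, v≡4 (mod 7); (1|7)=+1, (4|7)=+1; sign (−1)^0·+1^-1·+1^0 = +1.
(a,b)_3: α=0, u≡1; β=4, v≡2 (mod 3); (1|3)=+1, (2|3)=-1; sign (−1)^0·+1^4·-1^0 = +1.
(a,b)_17: α=0, u≡12; β=2, v≡12 (mod 17); (12|17)=-1, (12|17)=-1; sign (−1)^0·-1^2·-1^0 = +1.
(a,b)_13: α=0, u≡12; β=1, v≡8 (mod 13); (12|13)=+1, (8|13)=-1; sign (−1)^0·+1^1·-1^0 = +1.
(-209, 16835 / ℚ) ramifies at {2, 37}: a division algebra.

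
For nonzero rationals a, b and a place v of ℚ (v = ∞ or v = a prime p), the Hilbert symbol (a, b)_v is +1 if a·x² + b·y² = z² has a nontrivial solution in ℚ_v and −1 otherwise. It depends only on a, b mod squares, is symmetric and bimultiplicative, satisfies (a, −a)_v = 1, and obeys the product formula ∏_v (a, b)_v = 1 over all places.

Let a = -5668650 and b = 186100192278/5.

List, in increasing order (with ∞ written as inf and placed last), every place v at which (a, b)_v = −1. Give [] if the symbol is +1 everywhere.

[7, 13]

Mod squares: a ≡ -25194, b ≡ 910. Check v ∈ {∞, 2, 3, 5, 7, 11, 13, 17, 19}.
v=∞: -25194 < 0 and 910 > 0  ⇒  (a,b)_∞ = +1.
v=13: a=13^1·(≡9), b=13^1·(≡7) mod 13; (9|13)=+1, (7|13)=-1; (−1)^{1·1·6}·(+1)^1·(-1)^1 = -1.
v=7: a=7^0·(≡6), b=7^1·(≡1) mod 7; (6|7)=-1, (1|7)=+1; (−1)^{0·1·3}·(-1)^1·(+1)^0 = -1.
v=11: a=11^0·(≡2), b=11^2·(≡2) mod 11; (2|11)=-1, (2|11)=-1; (−1)^{0·2·5}·(-1)^2·(-1)^0 = +1.
v=17: a=17^1·(≡5), b=17^2·(≡15) mod 17; (5|17)=-1, (15|17)=+1; (−1)^{1·2·8}·(-1)^2·(+1)^1 = +1.
v=3: a=3^3·(≡2), b=3^4·(≡1) mod 3; (2|3)=-1, (1|3)=+1; (−1)^{3·4·1}·(-1)^4·(+1)^3 = +1.
v=19: a=19^1·(≡7), b=19^2·(≡4) mod 19; (7|19)=+1, (4|19)=+1; (−1)^{1·2·9}·(+1)^2·(+1)^1 = +1.
v=5: a=5^2·(≡4), b=5^-1·(≡3) mod 5; (4|5)=+1, (3|5)=-1; (−1)^{2·-1·2}·(+1)^-1·(-1)^2 = +1.
v=2: v_2(a)=1, v_2(b)=1; units ≡ 3, 7 (mod 8); ε·ε+αω+βω = 1·1+1·0+1·1 ≡ 0  ⇒  (a,b)_2 = +1.
|Ram(-25194, 910)| = 2, even; anisotropic at {7, 13}.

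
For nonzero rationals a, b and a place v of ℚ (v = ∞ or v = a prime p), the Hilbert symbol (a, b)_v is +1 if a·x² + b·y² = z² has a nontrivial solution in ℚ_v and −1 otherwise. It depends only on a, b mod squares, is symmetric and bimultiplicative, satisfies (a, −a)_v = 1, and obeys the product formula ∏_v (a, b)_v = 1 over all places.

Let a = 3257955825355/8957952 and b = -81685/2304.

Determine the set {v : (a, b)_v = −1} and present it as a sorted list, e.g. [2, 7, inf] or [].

[3, 7]

Mod squares: a ≡ 1785, b ≡ -85. Check v ∈ {∞, 2, 3, 5, 7, 11, 17, 31}.
v=2: v_2(a)=-12, v_2(b)=-8; units ≡ 1, 3 (mod 8); ε·ε+αω+βω = 0·1+-12·1+-8·0 ≡ 0  ⇒  (a,b)_2 = +1.
v=17: a=17^1·(≡14), b=17^1·(≡12) mod 17; (14|17)=-1, (12|17)=-1; (−1)^{1·1·8}·(-1)^1·(-1)^1 = +1.
v=5: a=5^1·(≡3), b=5^1·(≡2) mod 5; (3|5)=-1, (2|5)=-1; (−1)^{1·1·2}·(-1)^1·(-1)^1 = +1.
v=3: a=3^-7·(≡1), b=3^-2·(≡2) mod 3; (1|3)=+1, (2|3)=-1; (−1)^{-7·-2·1}·(+1)^-2·(-1)^-7 = -1.
v=7: a=7^3·(≡5), b=7^0·(≡5) mod 7; (5|7)=-1, (5|7)=-1; (−1)^{3·0·3}·(-1)^0·(-1)^3 = -1.
v=11: a=11^2·(≡1), b=11^0·(≡9) mod 11; (1|11)=+1, (9|11)=+1; (−1)^{2·0·5}·(+1)^0·(+1)^2 = +1.
v=31: a=31^4·(≡8), b=31^2·(≡7) mod 31; (8|31)=+1, (7|31)=+1; (−1)^{4·2·15}·(+1)^2·(+1)^4 = +1.
v=∞: 1785 > 0 and -85 < 0  ⇒  (a,b)_∞ = +1.
Ram(1785, -85) = {3, 7}; no ℚ_3-point on the conic.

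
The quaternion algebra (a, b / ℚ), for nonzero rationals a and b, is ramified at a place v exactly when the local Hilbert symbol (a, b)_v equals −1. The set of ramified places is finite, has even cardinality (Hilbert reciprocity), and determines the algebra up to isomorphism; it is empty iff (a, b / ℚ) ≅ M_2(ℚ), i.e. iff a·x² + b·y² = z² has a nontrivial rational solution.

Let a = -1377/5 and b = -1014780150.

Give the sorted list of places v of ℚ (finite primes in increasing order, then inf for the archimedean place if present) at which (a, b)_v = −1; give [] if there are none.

[2, 3, 17, inf]

(a, b) ≡ (-85, -6) mod (ℚ^×)²; places V = {2, 3, 5, 17, ∞}.
(a,b)_17: α=1, u≡11; β=4, v≡5 (mod 17); (11|17)=-1, (5|17)=-1; sign (−1)^0·-1^4·-1^1 = -1.
(a,b)_3: α=4, u≡2; β=5, v≡1 (mod 3); (2|3)=-1, (1|3)=+1; sign (−1)^0·-1^5·+1^4 = -1.
(a,b)_5: α=-1, u≡3; β=2, v≡4 (mod 5); (3|5)=-1, (4|5)=+1; sign (−1)^0·-1^2·+1^-1 = +1.
(a,b)_∞: sgn(-85)=−, sgn(-6)=−, so -1.
(a,b)_2: α=0, β=1; u≡3, v≡5 (mod 8); ε(u)ε(v)=1·0, αω(v)=0·1, βω(u)=1·1; sum ≡ 1  ⇒  -1.
Ram(-85, -6) = {2, 3, 17, ∞}; no ℚ_2-point on the conic.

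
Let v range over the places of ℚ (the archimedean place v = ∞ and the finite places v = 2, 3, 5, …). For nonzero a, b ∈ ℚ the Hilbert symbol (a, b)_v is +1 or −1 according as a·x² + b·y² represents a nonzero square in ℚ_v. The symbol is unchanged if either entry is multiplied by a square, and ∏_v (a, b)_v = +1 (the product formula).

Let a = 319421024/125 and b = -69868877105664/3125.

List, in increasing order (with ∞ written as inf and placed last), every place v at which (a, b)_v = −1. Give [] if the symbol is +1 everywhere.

Mod squares: a ≡ 103870, b ≡ -3219970. Check v ∈ {∞, 2, 3, 5, 7, 13, 17, 31, 47}.
v=3: a=3^0·(≡1), b=3^2·(≡2) mod 3; (1|3)=+1, (2|3)=-1; (−1)^{0·2·1}·(+1)^2·(-1)^0 = +1.
v=13: a=13^1·(≡2), b=13^1·(≡9) mod 13; (2|13)=-1, (9|13)=+1; (−1)^{1·1·6}·(-1)^1·(+1)^1 = -1.
v=7: a=7^0·(≡1), b=7^2·(≡4) mod 7; (1|7)=+1, (4|7)=+1; (−1)^{0·2·3}·(+1)^2·(+1)^0 = +1.
v=47: a=47^1·(≡24), b=47^1·(≡32) mod 47; (24|47)=+1, (32|47)=+1; (−1)^{1·1·23}·(+1)^1·(+1)^1 = -1.
v=5: a=5^-3·(≡4), b=5^-5·(≡1) mod 5; (4|5)=+1, (1|5)=+1; (−1)^{-3·-5·2}·(+1)^-5·(+1)^-3 = +1.
v=2: v_2(a)=5, v_2(b)=9; units ≡ 7, 7 (mod 8); ε·ε+αω+βω = 1·1+5·0+9·0 ≡ 1  ⇒  (a,b)_2 = -1.
v=∞: 103870 > 0 and -3219970 < 0  ⇒  (a,b)_∞ = +1.
v=31: a=31^2·(≡2), b=31^3·(≡27) mod 31; (2|31)=+1, (27|31)=-1; (−1)^{2·3·15}·(+1)^3·(-1)^2 = +1.
v=17: a=17^1·(≡3), b=17^1·(≡16) mod 17; (3|17)=-1, (16|17)=+1; (−1)^{1·1·8}·(-1)^1·(+1)^1 = -1.
(103870, -3219970 / ℚ) ramifies at {2, 13, 17, 47}: a division algebra.

[2, 13, 17, 47]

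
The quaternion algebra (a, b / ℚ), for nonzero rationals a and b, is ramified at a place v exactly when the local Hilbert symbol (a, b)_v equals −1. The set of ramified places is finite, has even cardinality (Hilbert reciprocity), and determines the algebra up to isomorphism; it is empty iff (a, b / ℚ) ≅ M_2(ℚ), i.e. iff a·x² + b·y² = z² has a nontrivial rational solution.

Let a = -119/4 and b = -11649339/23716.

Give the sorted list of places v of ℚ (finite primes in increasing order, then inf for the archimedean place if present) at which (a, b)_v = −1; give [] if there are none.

[7, 23, 37, inf]

Mod squares: a ≡ -119, b ≡ -851. Check v ∈ {∞, 2, 3, 7, 11, 13, 17, 23, 37}.
v=2: v_2(a)=-2, v_2(b)=-2; units ≡ 1, 5 (mod 8); ε·ε+αω+βω = 0·0+-2·1+-2·0 ≡ 0  ⇒  (a,b)_2 = +1.
v=3: a=3^0·(≡1), b=3^4·(≡1) mod 3; (1|3)=+1, (1|3)=+1; (−1)^{0·4·1}·(+1)^4·(+1)^0 = +1.
v=11: a=11^0·(≡6), b=11^-2·(≡10) mod 11; (6|11)=-1, (10|11)=-1; (−1)^{0·-2·5}·(-1)^-2·(-1)^0 = +1.
v=37: a=37^0·(≡35), b=37^1·(≡14) mod 37; (35|37)=-1, (14|37)=-1; (−1)^{0·1·18}·(-1)^1·(-1)^0 = -1.
v=13: a=13^0·(≡6), b=13^2·(≡2) mod 13; (6|13)=-1, (2|13)=-1; (−1)^{0·2·6}·(-1)^2·(-1)^0 = +1.
v=∞: -119 < 0 and -851 < 0  ⇒  (a,b)_∞ = -1.
v=23: a=23^0·(≡22), b=23^1·(≡12) mod 23; (22|23)=-1, (12|23)=+1; (−1)^{0·1·11}·(-1)^1·(+1)^0 = -1.
v=17: a=17^1·(≡11), b=17^0·(≡13) mod 17; (11|17)=-1, (13|17)=+1; (−1)^{1·0·8}·(-1)^0·(+1)^1 = +1.
v=7: a=7^1·(≡1), b=7^-2·(≡5) mod 7; (1|7)=+1, (5|7)=-1; (−1)^{1·-2·3}·(+1)^-2·(-1)^1 = -1.
Ram(-119, -851) = {7, 23, 37, ∞}; no ℚ_7-point on the conic.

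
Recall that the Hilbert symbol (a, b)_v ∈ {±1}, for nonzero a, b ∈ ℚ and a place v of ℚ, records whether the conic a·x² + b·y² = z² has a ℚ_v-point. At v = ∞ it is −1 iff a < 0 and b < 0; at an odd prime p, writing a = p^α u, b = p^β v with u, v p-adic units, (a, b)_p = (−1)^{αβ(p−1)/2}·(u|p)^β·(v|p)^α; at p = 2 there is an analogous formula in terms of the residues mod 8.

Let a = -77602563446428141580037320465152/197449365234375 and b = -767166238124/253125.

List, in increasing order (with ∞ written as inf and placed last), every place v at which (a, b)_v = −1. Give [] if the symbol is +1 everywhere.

[3, 17, 31, inf]

(a, b) ≡ (-6045, -34255) mod (ℚ^×)²; places V = {2, 3, 5, 11, 13, 17, 31, 37, 43, ∞}.
(a,b)_31: α=3, u≡11; β=1, v≡26 (mod 31); (11|31)=-1, (26|31)=-1; sign (−1)^1·-1^1·-1^3 = -1.
(a,b)_2: α=8, β=2; u≡3, v≡1 (mod 8); ε(u)ε(v)=1·0, αω(v)=8·0, βω(u)=2·1; sum ≡ 0  ⇒  +1.
(a,b)_∞: sgn(-6045)=−, sgn(-34255)=−, so -1.
(a,b)_11: α=6, u≡9; β=2, v≡7 (mod 11); (9|11)=+1, (7|11)=-1; sign (−1)^0·+1^2·-1^6 = +1.
(a,b)_5: α=-11, u≡1; β=-5, v≡1 (mod 5); (1|5)=+1, (1|5)=+1; sign (−1)^0·+1^-5·+1^-11 = +1.
(a,b)_43: α=-2, u≡29; β=0, v≡14 (mod 43); (29|43)=-1, (14|43)=+1; sign (−1)^0·-1^0·+1^-2 = +1.
(a,b)_17: α=2, u≡10; β=1, v≡4 (mod 17); (10|17)=-1, (4|17)=+1; sign (−1)^0·-1^1·+1^2 = -1.
(a,b)_13: α=9, u≡9; β=3, v≡10 (mod 13); (9|13)=+1, (10|13)=+1; sign (−1)^0·+1^3·+1^9 = +1.
(a,b)_3: α=-7, u≡1; β=-4, v≡2 (mod 3); (1|3)=+1, (2|3)=-1; sign (−1)^0·+1^-4·-1^-7 = -1.
(a,b)_37: α=4, u≡2; β=2, v≡36 (mod 37); (2|37)=-1, (36|37)=+1; sign (−1)^0·-1^2·+1^4 = +1.
|Ram(-6045, -34255)| = 4, even; anisotropic at {3, 17, 31, ∞}.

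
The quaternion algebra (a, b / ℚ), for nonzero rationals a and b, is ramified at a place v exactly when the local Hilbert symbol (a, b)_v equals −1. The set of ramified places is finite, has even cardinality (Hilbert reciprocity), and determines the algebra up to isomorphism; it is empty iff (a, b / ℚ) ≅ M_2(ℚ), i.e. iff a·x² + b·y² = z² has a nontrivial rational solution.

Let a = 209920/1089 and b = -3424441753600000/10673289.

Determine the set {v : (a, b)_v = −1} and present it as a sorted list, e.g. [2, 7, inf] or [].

[5, 29]

(a, b) ≡ (205, -1015) mod (ℚ^×)²; places V = {2, 3, 5, 7, 11, 29, 41, ∞}.
(a,b)_3: α=-2, u≡1; β=-6, v≡2 (mod 3); (1|3)=+1, (2|3)=-1; sign (−1)^0·+1^-6·-1^-2 = +1.
(a,b)_∞: sgn(205)=+, sgn(-1015)=−, so +1.
(a,b)_7: α=0, u≡1; β=3, v≡2 (mod 7); (1|7)=+1, (2|7)=+1; sign (−1)^0·+1^3·+1^0 = +1.
(a,b)_2: α=10, β=16; u≡5, v≡1 (mod 8); ε(u)ε(v)=0·0, αω(v)=10·0, βω(u)=16·1; sum ≡ 0  ⇒  +1.
(a,b)_29: α=0, u≡12; β=1, v≡16 (mod 29); (12|29)=-1, (16|29)=+1; sign (−1)^0·-1^1·+1^0 = -1.
(a,b)_5: α=1, u≡1; β=5, v≡2 (mod 5); (1|5)=+1, (2|5)=-1; sign (−1)^0·+1^5·-1^1 = -1.
(a,b)_11: α=-2, u≡2; β=-4, v≡7 (mod 11); (2|11)=-1, (7|11)=-1; sign (−1)^0·-1^-4·-1^-2 = +1.
(a,b)_41: α=1, u≡39; β=2, v≡10 (mod 41); (39|41)=+1, (10|41)=+1; sign (−1)^0·+1^2·+1^1 = +1.
Ram(205, -1015) = {5, 29}; no ℚ_5-point on the conic.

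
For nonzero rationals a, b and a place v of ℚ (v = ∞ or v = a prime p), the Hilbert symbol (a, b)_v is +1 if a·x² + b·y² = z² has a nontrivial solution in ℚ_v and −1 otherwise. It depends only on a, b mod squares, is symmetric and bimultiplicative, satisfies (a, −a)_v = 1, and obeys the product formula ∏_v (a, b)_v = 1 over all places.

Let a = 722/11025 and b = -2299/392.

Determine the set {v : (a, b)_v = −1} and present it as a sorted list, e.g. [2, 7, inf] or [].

(a, b) ≡ (2, -38) mod (ℚ^×)²; places V = {2, 3, 5, 7, 11, 19, ∞}.
(a,b)_∞: sgn(2)=+, sgn(-38)=−, so +1.
(a,b)_19: α=2, u≡8; β=1, v≡1 (mod 19); (8|19)=-1, (1|19)=+1; sign (−1)^0·-1^1·+1^2 = -1.
(a,b)_5: α=-2, u≡2; β=0, v≡3 (mod 5); (2|5)=-1, (3|5)=-1; sign (−1)^0·-1^0·-1^-2 = +1.
(a,b)_7: α=-2, u≡1; β=-2, v≡4 (mod 7); (1|7)=+1, (4|7)=+1; sign (−1)^0·+1^-2·+1^-2 = +1.
(a,b)_2: α=1, β=-3; u≡1, v≡5 (mod 8); ε(u)ε(v)=0·0, αω(v)=1·1, βω(u)=-3·0; sum ≡ 1  ⇒  -1.
(a,b)_11: α=0, u≡6; β=2, v≡2 (mod 11); (6|11)=-1, (2|11)=-1; sign (−1)^0·-1^2·-1^0 = +1.
(a,b)_3: α=-2, u≡2; β=0, v≡1 (mod 3); (2|3)=-1, (1|3)=+1; sign (−1)^0·-1^0·+1^-2 = +1.
Ram(2, -38) = {2, 19}; no ℚ_2-point on the conic.

[2, 19]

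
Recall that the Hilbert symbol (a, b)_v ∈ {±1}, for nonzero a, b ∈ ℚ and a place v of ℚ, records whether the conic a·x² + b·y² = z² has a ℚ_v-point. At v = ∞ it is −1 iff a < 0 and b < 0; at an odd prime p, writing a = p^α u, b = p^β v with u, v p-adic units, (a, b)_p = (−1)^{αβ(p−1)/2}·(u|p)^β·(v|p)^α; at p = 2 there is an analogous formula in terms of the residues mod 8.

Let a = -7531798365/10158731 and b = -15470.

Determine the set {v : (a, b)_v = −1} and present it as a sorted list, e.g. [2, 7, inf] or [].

Mod squares: a ≡ -15015, b ≡ -15470. Check v ∈ {∞, 2, 3, 5, 7, 11, 13, 17, 29, 31}.
v=3: a=3^9·(≡2), b=3^0·(≡1) mod 3; (2|3)=-1, (1|3)=+1; (−1)^{9·0·1}·(-1)^0·(+1)^9 = +1.
v=7: a=7^1·(≡1), b=7^1·(≡2) mod 7; (1|7)=+1, (2|7)=+1; (−1)^{1·1·3}·(+1)^1·(+1)^1 = -1.
v=29: a=29^2·(≡22), b=29^0·(≡16) mod 29; (22|29)=+1, (16|29)=+1; (−1)^{2·0·14}·(+1)^0·(+1)^2 = +1.
v=13: a=13^1·(≡8), b=13^1·(≡6) mod 13; (8|13)=-1, (6|13)=-1; (−1)^{1·1·6}·(-1)^1·(-1)^1 = +1.
v=2: v_2(a)=0, v_2(b)=1; units ≡ 1, 1 (mod 8); ε·ε+αω+βω = 0·0+0·0+1·0 ≡ 0  ⇒  (a,b)_2 = +1.
v=5: a=5^1·(≡2), b=5^1·(≡1) mod 5; (2|5)=-1, (1|5)=+1; (−1)^{1·1·2}·(-1)^1·(+1)^1 = -1.
v=31: a=31^-4·(≡4), b=31^0·(≡30) mod 31; (4|31)=+1, (30|31)=-1; (−1)^{-4·0·15}·(+1)^0·(-1)^-4 = +1.
v=11: a=11^-1·(≡6), b=11^0·(≡7) mod 11; (6|11)=-1, (7|11)=-1; (−1)^{-1·0·5}·(-1)^0·(-1)^-1 = -1.
v=∞: -15015 < 0 and -15470 < 0  ⇒  (a,b)_∞ = -1.
v=17: a=17^0·(≡13), b=17^1·(≡8) mod 17; (13|17)=+1, (8|17)=+1; (−1)^{0·1·8}·(+1)^1·(+1)^0 = +1.
|Ram(-15015, -15470)| = 4, even; anisotropic at {5, 7, 11, ∞}.

[5, 7, 11, inf]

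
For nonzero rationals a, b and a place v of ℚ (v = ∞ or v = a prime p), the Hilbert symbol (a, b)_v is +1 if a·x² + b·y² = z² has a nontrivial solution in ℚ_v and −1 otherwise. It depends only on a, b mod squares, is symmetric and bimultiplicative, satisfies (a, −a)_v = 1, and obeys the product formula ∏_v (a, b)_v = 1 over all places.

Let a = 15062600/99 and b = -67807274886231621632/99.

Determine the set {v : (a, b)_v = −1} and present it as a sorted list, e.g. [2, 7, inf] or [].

(a, b) ≡ (33814, -19822) mod (ℚ^×)²; places V = {2, 3, 5, 7, 11, 17, 29, 53, ∞}.
(a,b)_53: α=1, u≡51; β=3, v≡35 (mod 53); (51|53)=-1, (35|53)=-1; sign (−1)^0·-1^3·-1^1 = +1.
(a,b)_17: α=0, u≡4; β=3, v≡7 (mod 17); (4|17)=+1, (7|17)=-1; sign (−1)^0·+1^3·-1^0 = +1.
(a,b)_7: α=2, u≡2; β=0, v≡4 (mod 7); (2|7)=+1, (4|7)=+1; sign (−1)^0·+1^0·+1^2 = +1.
(a,b)_3: α=-2, u≡1; β=-2, v≡2 (mod 3); (1|3)=+1, (2|3)=-1; sign (−1)^0·+1^-2·-1^-2 = +1.
(a,b)_2: α=3, β=17; u≡3, v≡1 (mod 8); ε(u)ε(v)=1·0, αω(v)=3·0, βω(u)=17·1; sum ≡ 1  ⇒  -1.
(a,b)_∞: sgn(33814)=+, sgn(-19822)=−, so +1.
(a,b)_29: α=1, u≡25; β=4, v≡15 (mod 29); (25|29)=+1, (15|29)=-1; sign (−1)^0·+1^4·-1^1 = -1.
(a,b)_11: α=-1, u≡4; β=-1, v≡6 (mod 11); (4|11)=+1, (6|11)=-1; sign (−1)^1·+1^-1·-1^-1 = +1.
(a,b)_5: α=2, u≡1; β=0, v≡2 (mod 5); (1|5)=+1, (2|5)=-1; sign (−1)^0·+1^0·-1^2 = +1.
|Ram(33814, -19822)| = 2, even; anisotropic at {2, 29}.

[2, 29]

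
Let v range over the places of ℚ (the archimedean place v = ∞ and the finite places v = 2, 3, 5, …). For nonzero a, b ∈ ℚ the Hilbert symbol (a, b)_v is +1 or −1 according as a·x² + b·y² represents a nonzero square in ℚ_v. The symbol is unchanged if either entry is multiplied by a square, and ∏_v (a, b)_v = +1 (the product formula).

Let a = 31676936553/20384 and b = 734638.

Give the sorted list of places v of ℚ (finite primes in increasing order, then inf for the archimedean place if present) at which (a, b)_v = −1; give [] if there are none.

(a, b) ≡ (329498, 2542) mod (ℚ^×)²; places V = {2, 3, 7, 13, 17, 19, 23, 29, 31, 41, ∞}.
(a,b)_29: α=1, u≡24; β=0, v≡10 (mod 29); (24|29)=+1, (10|29)=-1; sign (−1)^0·+1^0·-1^1 = -1.
(a,b)_19: α=1, u≡2; β=0, v≡3 (mod 19); (2|19)=-1, (3|19)=-1; sign (−1)^0·-1^0·-1^1 = -1.
(a,b)_23: α=1, u≡17; β=0, v≡18 (mod 23); (17|23)=-1, (18|23)=+1; sign (−1)^0·-1^0·+1^1 = +1.
(a,b)_3: α=2, u≡2; β=0, v≡1 (mod 3); (2|3)=-1, (1|3)=+1; sign (−1)^0·-1^0·+1^2 = +1.
(a,b)_13: α=-1, u≡10; β=0, v≡8 (mod 13); (10|13)=+1, (8|13)=-1; sign (−1)^0·+1^0·-1^-1 = -1.
(a,b)_7: α=-2, u≡1; β=0, v≡2 (mod 7); (1|7)=+1, (2|7)=+1; sign (−1)^0·+1^0·+1^-2 = +1.
(a,b)_17: α=2, u≡2; β=2, v≡9 (mod 17); (2|17)=+1, (9|17)=+1; sign (−1)^0·+1^2·+1^2 = +1.
(a,b)_∞: sgn(329498)=+, sgn(2542)=+, so +1.
(a,b)_2: α=-5, β=1; u≡5, v≡7 (mod 8); ε(u)ε(v)=0·1, αω(v)=-5·0, βω(u)=1·1; sum ≡ 1  ⇒  -1.
(a,b)_41: α=0, u≡27; β=1, v≡1 (mod 41); (27|41)=-1, (1|41)=+1; sign (−1)^0·-1^1·+1^0 = -1.
(a,b)_31: α=2, u≡12; β=1, v≡14 (mod 31); (12|31)=-1, (14|31)=+1; sign (−1)^0·-1^1·+1^2 = -1.
(329498, 2542 / ℚ) ramifies at {2, 13, 19, 29, 31, 41}: a division algebra.

[2, 13, 19, 29, 31, 41]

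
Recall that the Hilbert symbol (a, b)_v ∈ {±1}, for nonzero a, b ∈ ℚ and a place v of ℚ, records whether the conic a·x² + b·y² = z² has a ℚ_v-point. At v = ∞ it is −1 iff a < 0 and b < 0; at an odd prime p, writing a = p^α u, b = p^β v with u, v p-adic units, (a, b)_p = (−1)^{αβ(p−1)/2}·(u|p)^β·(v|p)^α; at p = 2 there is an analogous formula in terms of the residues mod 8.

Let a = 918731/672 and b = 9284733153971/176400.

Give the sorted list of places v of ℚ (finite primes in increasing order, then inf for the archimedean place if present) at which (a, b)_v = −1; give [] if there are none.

(a, b) ≡ (462, 11) mod (ℚ^×)²; places V = {2, 3, 5, 7, 11, 17, ∞}.
(a,b)_5: α=0, u≡3; β=-2, v≡1 (mod 5); (3|5)=-1, (1|5)=+1; sign (−1)^0·-1^-2·+1^0 = +1.
(a,b)_3: α=-1, u≡1; β=-2, v≡2 (mod 3); (1|3)=+1, (2|3)=-1; sign (−1)^0·+1^-2·-1^-1 = -1.
(a,b)_17: α=4, u≡5; β=8, v≡7 (mod 17); (5|17)=-1, (7|17)=-1; sign (−1)^0·-1^8·-1^4 = +1.
(a,b)_2: α=-5, β=-4; u≡7, v≡3 (mod 8); ε(u)ε(v)=1·1, αω(v)=-5·1, βω(u)=-4·0; sum ≡ 0  ⇒  +1.
(a,b)_∞: sgn(462)=+, sgn(11)=+, so +1.
(a,b)_11: α=1, u≡9; β=3, v≡1 (mod 11); (9|11)=+1, (1|11)=+1; sign (−1)^1·+1^3·+1^1 = -1.
(a,b)_7: α=-1, u≡6; β=-2, v≡1 (mod 7); (6|7)=-1, (1|7)=+1; sign (−1)^0·-1^-2·+1^-1 = +1.
Ram(462, 11) = {3, 11}; no ℚ_3-point on the conic.

[3, 11]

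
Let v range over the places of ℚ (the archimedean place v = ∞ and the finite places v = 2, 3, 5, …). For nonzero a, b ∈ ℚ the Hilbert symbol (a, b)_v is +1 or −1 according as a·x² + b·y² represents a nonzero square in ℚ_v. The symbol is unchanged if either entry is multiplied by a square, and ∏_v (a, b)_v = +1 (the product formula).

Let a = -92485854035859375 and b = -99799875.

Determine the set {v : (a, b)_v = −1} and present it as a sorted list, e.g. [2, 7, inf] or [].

[7, 13, 23, inf]

(a, b) ≡ (-455, -443555) mod (ℚ^×)²; places V = {2, 3, 5, 7, 13, 19, 23, 29, ∞}.
(a,b)_19: α=2, u≡7; β=1, v≡1 (mod 19); (7|19)=+1, (1|19)=+1; sign (−1)^0·+1^1·+1^2 = +1.
(a,b)_23: α=2, u≡20; β=1, v≡9 (mod 23); (20|23)=-1, (9|23)=+1; sign (−1)^0·-1^1·+1^2 = -1.
(a,b)_3: α=4, u≡1; β=2, v≡1 (mod 3); (1|3)=+1, (1|3)=+1; sign (−1)^0·+1^2·+1^4 = +1.
(a,b)_∞: sgn(-455)=−, sgn(-443555)=−, so -1.
(a,b)_13: α=1, u≡4; β=0, v≡7 (mod 13); (4|13)=+1, (7|13)=-1; sign (−1)^0·+1^0·-1^1 = -1.
(a,b)_7: α=1, u≡5; β=1, v≡6 (mod 7); (5|7)=-1, (6|7)=-1; sign (−1)^1·-1^1·-1^1 = -1.
(a,b)_5: α=7, u≡1; β=3, v≡1 (mod 5); (1|5)=+1, (1|5)=+1; sign (−1)^0·+1^3·+1^7 = +1.
(a,b)_2: α=0, β=0; u≡1, v≡5 (mod 8); ε(u)ε(v)=0·0, αω(v)=0·1, βω(u)=0·0; sum ≡ 0  ⇒  +1.
(a,b)_29: α=2, u≡20; β=1, v≡26 (mod 29); (20|29)=+1, (26|29)=-1; sign (−1)^0·+1^1·-1^2 = +1.
Ram(-455, -443555) = {7, 13, 23, ∞}; no ℚ_7-point on the conic.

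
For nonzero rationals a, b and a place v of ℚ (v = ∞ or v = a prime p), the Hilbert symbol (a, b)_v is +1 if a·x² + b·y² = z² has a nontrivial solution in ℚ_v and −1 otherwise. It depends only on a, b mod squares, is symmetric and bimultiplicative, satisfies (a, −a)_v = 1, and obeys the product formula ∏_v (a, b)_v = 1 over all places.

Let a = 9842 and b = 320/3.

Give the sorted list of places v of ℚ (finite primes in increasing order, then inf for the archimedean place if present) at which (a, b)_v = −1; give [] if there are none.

[3, 5, 19, 37]

Mod squares: a ≡ 9842, b ≡ 15. Check v ∈ {∞, 2, 3, 5, 7, 19, 37}.
v=2: v_2(a)=1, v_2(b)=6; units ≡ 1, 7 (mod 8); ε·ε+αω+βω = 0·1+1·0+6·0 ≡ 0  ⇒  (a,b)_2 = +1.
v=7: a=7^1·(≡6), b=7^0·(≡4) mod 7; (6|7)=-1, (4|7)=+1; (−1)^{1·0·3}·(-1)^0·(+1)^1 = +1.
v=∞: 9842 > 0 and 15 > 0  ⇒  (a,b)_∞ = +1.
v=37: a=37^1·(≡7), b=37^0·(≡8) mod 37; (7|37)=+1, (8|37)=-1; (−1)^{1·0·18}·(+1)^0·(-1)^1 = -1.
v=3: a=3^0·(≡2), b=3^-1·(≡2) mod 3; (2|3)=-1, (2|3)=-1; (−1)^{0·-1·1}·(-1)^-1·(-1)^0 = -1.
v=5: a=5^0·(≡2), b=5^1·(≡3) mod 5; (2|5)=-1, (3|5)=-1; (−1)^{0·1·2}·(-1)^1·(-1)^0 = -1.
v=19: a=19^1·(≡5), b=19^0·(≡18) mod 19; (5|19)=+1, (18|19)=-1; (−1)^{1·0·9}·(+1)^0·(-1)^1 = -1.
|Ram(9842, 15)| = 4, even; anisotropic at {3, 5, 19, 37}.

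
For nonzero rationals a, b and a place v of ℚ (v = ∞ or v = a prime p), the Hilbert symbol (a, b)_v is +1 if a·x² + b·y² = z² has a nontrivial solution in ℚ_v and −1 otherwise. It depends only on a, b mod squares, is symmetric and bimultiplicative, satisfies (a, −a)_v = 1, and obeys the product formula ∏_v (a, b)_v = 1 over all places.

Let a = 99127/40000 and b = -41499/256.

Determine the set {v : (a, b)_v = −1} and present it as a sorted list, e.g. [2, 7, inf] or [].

Mod squares: a ≡ 7, b ≡ -4611. Check v ∈ {∞, 2, 3, 5, 7, 17, 29, 53}.
v=5: a=5^-4·(≡3), b=5^0·(≡1) mod 5; (3|5)=-1, (1|5)=+1; (−1)^{-4·0·2}·(-1)^0·(+1)^-4 = +1.
v=29: a=29^0·(≡7), b=29^1·(≡2) mod 29; (7|29)=+1, (2|29)=-1; (−1)^{0·1·14}·(+1)^1·(-1)^0 = +1.
v=∞: 7 > 0 and -4611 < 0  ⇒  (a,b)_∞ = +1.
v=2: v_2(a)=-6, v_2(b)=-8; units ≡ 7, 5 (mod 8); ε·ε+αω+βω = 1·0+-6·1+-8·0 ≡ 0  ⇒  (a,b)_2 = +1.
v=17: a=17^2·(≡14), b=17^0·(≡15) mod 17; (14|17)=-1, (15|17)=+1; (−1)^{2·0·8}·(-1)^0·(+1)^2 = +1.
v=7: a=7^3·(≡1), b=7^0·(≡1) mod 7; (1|7)=+1, (1|7)=+1; (−1)^{3·0·3}·(+1)^0·(+1)^3 = +1.
v=3: a=3^0·(≡1), b=3^3·(≡2) mod 3; (1|3)=+1, (2|3)=-1; (−1)^{0·3·1}·(+1)^3·(-1)^0 = +1.
v=53: a=53^0·(≡13), b=53^1·(≡34) mod 53; (13|53)=+1, (34|53)=-1; (−1)^{0·1·26}·(+1)^1·(-1)^0 = +1.
Every local symbol is +1, so the conic 7·x² + -4611·y² = z² has ℚ_v-points for all v and hence a ℚ-point; (a, b / ℚ) ≅ M_2(ℚ).

[]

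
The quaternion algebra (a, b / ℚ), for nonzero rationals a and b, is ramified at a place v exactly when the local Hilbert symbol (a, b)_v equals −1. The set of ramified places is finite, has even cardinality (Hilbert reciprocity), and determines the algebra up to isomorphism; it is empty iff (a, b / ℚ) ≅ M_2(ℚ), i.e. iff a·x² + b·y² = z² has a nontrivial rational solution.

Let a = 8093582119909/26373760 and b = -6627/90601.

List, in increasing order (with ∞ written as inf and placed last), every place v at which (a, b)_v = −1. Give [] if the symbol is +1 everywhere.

[2, 5, 17, 41]

Mod squares: a ≡ 90610, b ≡ -3. Check v ∈ {∞, 2, 3, 5, 7, 11, 13, 17, 19, 29, 41, 43, 47}.
v=43: a=43^0·(≡23), b=43^-2·(≡35) mod 43; (23|43)=+1, (35|43)=+1; (−1)^{0·-2·21}·(+1)^-2·(+1)^0 = +1.
v=11: a=11^4·(≡4), b=11^0·(≡10) mod 11; (4|11)=+1, (10|11)=-1; (−1)^{4·0·5}·(+1)^0·(-1)^4 = +1.
v=3: a=3^0·(≡1), b=3^1·(≡2) mod 3; (1|3)=+1, (2|3)=-1; (−1)^{0·1·1}·(+1)^1·(-1)^0 = +1.
v=41: a=41^1·(≡40), b=41^0·(≡12) mod 41; (40|41)=+1, (12|41)=-1; (−1)^{1·0·20}·(+1)^0·(-1)^1 = -1.
v=7: a=7^-2·(≡2), b=7^-2·(≡2) mod 7; (2|7)=+1, (2|7)=+1; (−1)^{-2·-2·3}·(+1)^-2·(+1)^-2 = +1.
v=2: v_2(a)=-7, v_2(b)=0; units ≡ 1, 5 (mod 8); ε·ε+αω+βω = 0·0+-7·1+0·0 ≡ 1  ⇒  (a,b)_2 = -1.
v=19: a=19^2·(≡10), b=19^0·(≡11) mod 19; (10|19)=-1, (11|19)=+1; (−1)^{2·0·9}·(-1)^0·(+1)^2 = +1.
v=47: a=47^0·(≡43), b=47^2·(≡19) mod 47; (43|47)=-1, (19|47)=-1; (−1)^{0·2·23}·(-1)^2·(-1)^0 = +1.
v=29: a=29^-2·(≡12), b=29^0·(≡26) mod 29; (12|29)=-1, (26|29)=-1; (−1)^{-2·0·14}·(-1)^0·(-1)^-2 = +1.
v=∞: 90610 > 0 and -3 < 0  ⇒  (a,b)_∞ = +1.
v=5: a=5^-1·(≡2), b=5^0·(≡3) mod 5; (2|5)=-1, (3|5)=-1; (−1)^{-1·0·2}·(-1)^0·(-1)^-1 = -1.
v=13: a=13^3·(≡11), b=13^0·(≡4) mod 13; (11|13)=-1, (4|13)=+1; (−1)^{3·0·6}·(-1)^0·(+1)^3 = +1.
v=17: a=17^1·(≡16), b=17^0·(≡11) mod 17; (16|17)=+1, (11|17)=-1; (−1)^{1·0·8}·(+1)^0·(-1)^1 = -1.
Ram(90610, -3) = {2, 5, 17, 41}; no ℚ_2-point on the conic.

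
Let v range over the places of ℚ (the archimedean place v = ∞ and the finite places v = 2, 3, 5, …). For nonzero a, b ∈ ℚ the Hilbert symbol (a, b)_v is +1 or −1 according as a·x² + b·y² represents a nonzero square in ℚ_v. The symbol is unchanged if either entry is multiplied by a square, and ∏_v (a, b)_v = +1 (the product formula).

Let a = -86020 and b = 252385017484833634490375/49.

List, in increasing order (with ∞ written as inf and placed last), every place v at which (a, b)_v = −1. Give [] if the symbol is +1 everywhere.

(a, b) ≡ (-21505, 2015) mod (ℚ^×)²; places V = {2, 5, 7, 11, 13, 17, 23, 31, ∞}.
(a,b)_5: α=1, u≡1; β=3, v≡2 (mod 5); (1|5)=+1, (2|5)=-1; sign (−1)^0·+1^3·-1^1 = -1.
(a,b)_7: α=0, u≡3; β=-2, v≡6 (mod 7); (3|7)=-1, (6|7)=-1; sign (−1)^0·-1^-2·-1^0 = +1.
(a,b)_11: α=1, u≡1; β=8, v≡2 (mod 11); (1|11)=+1, (2|11)=-1; sign (−1)^0·+1^8·-1^1 = -1.
(a,b)_13: α=0, u≡1; β=1, v≡10 (mod 13); (1|13)=+1, (10|13)=+1; sign (−1)^0·+1^1·+1^0 = +1.
(a,b)_17: α=1, u≡6; β=4, v≡8 (mod 17); (6|17)=-1, (8|17)=+1; sign (−1)^0·-1^4·+1^1 = +1.
(a,b)_23: α=1, u≡9; β=4, v≡7 (mod 23); (9|23)=+1, (7|23)=-1; sign (−1)^0·+1^4·-1^1 = -1.
(a,b)_31: α=0, u≡5; β=1, v≡26 (mod 31); (5|31)=+1, (26|31)=-1; sign (−1)^0·+1^1·-1^0 = +1.
(a,b)_∞: sgn(-21505)=−, sgn(2015)=+, so +1.
(a,b)_2: α=2, β=0; u≡7, v≡7 (mod 8); ε(u)ε(v)=1·1, αω(v)=2·0, βω(u)=0·0; sum ≡ 1  ⇒  -1.
Ram(-21505, 2015) = {2, 5, 11, 23}; no ℚ_2-point on the conic.

[2, 5, 11, 23]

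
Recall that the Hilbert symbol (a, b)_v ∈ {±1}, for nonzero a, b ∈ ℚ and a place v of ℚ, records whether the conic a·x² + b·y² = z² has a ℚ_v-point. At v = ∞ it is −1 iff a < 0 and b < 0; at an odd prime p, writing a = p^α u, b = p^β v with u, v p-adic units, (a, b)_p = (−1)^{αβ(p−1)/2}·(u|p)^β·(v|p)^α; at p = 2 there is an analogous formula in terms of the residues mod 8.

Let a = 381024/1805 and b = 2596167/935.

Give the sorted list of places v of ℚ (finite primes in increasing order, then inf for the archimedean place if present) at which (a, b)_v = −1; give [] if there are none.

(a, b) ≡ (30, 6545) mod (ℚ^×)²; places V = {2, 3, 5, 7, 11, 17, 19, 29, ∞}.
(a,b)_17: α=0, u≡1; β=-1, v≡3 (mod 17); (1|17)=+1, (3|17)=-1; sign (−1)^0·+1^-1·-1^0 = +1.
(a,b)_∞: sgn(30)=+, sgn(6545)=+, so +1.
(a,b)_2: α=5, β=0; u≡7, v≡1 (mod 8); ε(u)ε(v)=1·0, αω(v)=5·0, βω(u)=0·0; sum ≡ 0  ⇒  +1.
(a,b)_3: α=5, u≡1; β=2, v≡2 (mod 3); (1|3)=+1, (2|3)=-1; sign (−1)^0·+1^2·-1^5 = -1.
(a,b)_29: α=0, u≡28; β=2, v≡6 (mod 29); (28|29)=+1, (6|29)=+1; sign (−1)^0·+1^2·+1^0 = +1.
(a,b)_7: α=2, u≡1; β=3, v≡4 (mod 7); (1|7)=+1, (4|7)=+1; sign (−1)^0·+1^3·+1^2 = +1.
(a,b)_5: α=-1, u≡4; β=-1, v≡1 (mod 5); (4|5)=+1, (1|5)=+1; sign (−1)^0·+1^-1·+1^-1 = +1.
(a,b)_11: α=0, u≡6; β=-1, v≡3 (mod 11); (6|11)=-1, (3|11)=+1; sign (−1)^0·-1^-1·+1^0 = -1.
(a,b)_19: α=-2, u≡11; β=0, v≡16 (mod 19); (11|19)=+1, (16|19)=+1; sign (−1)^0·+1^0·+1^-2 = +1.
Ram(30, 6545) = {3, 11}; no ℚ_3-point on the conic.

[3, 11]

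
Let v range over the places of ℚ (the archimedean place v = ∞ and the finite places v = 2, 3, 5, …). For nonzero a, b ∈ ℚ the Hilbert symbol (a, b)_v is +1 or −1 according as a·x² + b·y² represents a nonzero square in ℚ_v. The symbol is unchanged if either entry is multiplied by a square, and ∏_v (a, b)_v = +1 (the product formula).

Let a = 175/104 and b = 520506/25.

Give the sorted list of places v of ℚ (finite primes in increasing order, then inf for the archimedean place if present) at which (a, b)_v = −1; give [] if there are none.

(a, b) ≡ (182, 714) mod (ℚ^×)²; places V = {2, 3, 5, 7, 13, 17, ∞}.
(a,b)_2: α=-3, β=1; u≡3, v≡5 (mod 8); ε(u)ε(v)=1·0, αω(v)=-3·1, βω(u)=1·1; sum ≡ 0  ⇒  +1.
(a,b)_7: α=1, u≡3; β=1, v≡1 (mod 7); (3|7)=-1, (1|7)=+1; sign (−1)^1·-1^1·+1^1 = +1.
(a,b)_5: α=2, u≡3; β=-2, v≡1 (mod 5); (3|5)=-1, (1|5)=+1; sign (−1)^0·-1^-2·+1^2 = +1.
(a,b)_3: α=0, u≡2; β=7, v≡1 (mod 3); (2|3)=-1, (1|3)=+1; sign (−1)^0·-1^7·+1^0 = -1.
(a,b)_∞: sgn(182)=+, sgn(714)=+, so +1.
(a,b)_13: α=-1, u≡4; β=0, v≡1 (mod 13); (4|13)=+1, (1|13)=+1; sign (−1)^0·+1^0·+1^-1 = +1.
(a,b)_17: α=0, u≡11; β=1, v≡15 (mod 17); (11|17)=-1, (15|17)=+1; sign (−1)^0·-1^1·+1^0 = -1.
Ram(182, 714) = {3, 17}; no ℚ_3-point on the conic.

[3, 17]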